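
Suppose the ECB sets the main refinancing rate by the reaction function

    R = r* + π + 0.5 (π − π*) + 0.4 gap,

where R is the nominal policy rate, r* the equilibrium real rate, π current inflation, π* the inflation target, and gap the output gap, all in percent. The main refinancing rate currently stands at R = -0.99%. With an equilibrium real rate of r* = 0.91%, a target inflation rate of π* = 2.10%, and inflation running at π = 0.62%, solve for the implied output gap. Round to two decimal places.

0.4 gap = -0.99 − 0.91 − 0.62 − 0.5 × (0.62 − 2.10) = -1.78
gap = -1.78 / 0.4 = -4.45

-4.45%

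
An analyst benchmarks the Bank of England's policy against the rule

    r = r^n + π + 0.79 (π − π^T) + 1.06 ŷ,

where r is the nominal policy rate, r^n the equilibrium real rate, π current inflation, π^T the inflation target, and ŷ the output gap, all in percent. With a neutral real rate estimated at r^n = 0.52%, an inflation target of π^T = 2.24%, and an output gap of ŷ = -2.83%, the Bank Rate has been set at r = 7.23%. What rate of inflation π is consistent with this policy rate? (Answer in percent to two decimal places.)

6.41%

Collecting π: r = r^n + (1 + 0.79) π − 0.79 π^T + 1.06 ŷ
1.79 π = 7.23 − 0.52 + 0.79 × 2.24 − 1.06 × (-2.83) = 11.4794
π = 11.4794 / 1.79 = 6.41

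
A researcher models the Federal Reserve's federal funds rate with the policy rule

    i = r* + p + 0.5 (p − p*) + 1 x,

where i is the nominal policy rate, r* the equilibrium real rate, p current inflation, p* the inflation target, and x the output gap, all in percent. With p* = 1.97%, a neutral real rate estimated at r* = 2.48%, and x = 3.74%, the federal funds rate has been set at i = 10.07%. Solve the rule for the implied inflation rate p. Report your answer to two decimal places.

Collecting p: i = r* + (1 + 0.5) p − 0.5 p* + 1 x
1.5 p = 10.07 − 2.48 + 0.5 × 1.97 − 1 × 3.74 = 4.835
p = 4.835 / 1.5 = 3.22

3.22%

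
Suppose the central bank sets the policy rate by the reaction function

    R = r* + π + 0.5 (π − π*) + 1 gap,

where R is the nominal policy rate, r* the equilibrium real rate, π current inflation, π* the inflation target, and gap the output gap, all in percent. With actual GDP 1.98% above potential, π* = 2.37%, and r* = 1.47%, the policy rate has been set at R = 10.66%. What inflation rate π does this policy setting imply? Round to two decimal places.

Output 1.98% above potential → gap = 1.98.
Collecting π: R = r* + (1 + 0.5) π − 0.5 π* + 1 gap
1.5 π = 10.66 − 1.47 + 0.5 × 2.37 − 1 × 1.98 = 8.395
π = 8.395 / 1.5 = 5.60

5.60%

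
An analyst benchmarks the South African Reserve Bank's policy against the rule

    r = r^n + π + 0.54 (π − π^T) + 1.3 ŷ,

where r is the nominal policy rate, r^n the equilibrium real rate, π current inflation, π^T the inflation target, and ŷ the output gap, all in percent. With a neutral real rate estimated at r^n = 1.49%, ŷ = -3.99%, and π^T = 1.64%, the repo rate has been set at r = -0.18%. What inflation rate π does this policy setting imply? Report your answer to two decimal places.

Collecting π: r = r^n + (1 + 0.54) π − 0.54 π^T + 1.3 ŷ
1.54 π = -0.18 − 1.49 + 0.54 × 1.64 − 1.3 × (-3.99) = 4.4026
π = 4.4026 / 1.54 = 2.86

2.86%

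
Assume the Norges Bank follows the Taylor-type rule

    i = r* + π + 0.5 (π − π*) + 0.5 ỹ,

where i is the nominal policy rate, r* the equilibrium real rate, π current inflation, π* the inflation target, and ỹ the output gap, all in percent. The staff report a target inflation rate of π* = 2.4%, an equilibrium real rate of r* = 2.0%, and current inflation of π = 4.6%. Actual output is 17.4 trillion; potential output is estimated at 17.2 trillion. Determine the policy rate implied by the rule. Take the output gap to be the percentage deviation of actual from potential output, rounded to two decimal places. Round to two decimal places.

Output gap = 100 × (17.4 − 17.2) / 17.2 = 1.16%.
i = 2.00 + 4.60 + 0.5 × (4.60 − 2.40) + 0.5 × 1.16
   = 2.00 + 4.6 + 1.1 + 0.58 = 8.28

8.28%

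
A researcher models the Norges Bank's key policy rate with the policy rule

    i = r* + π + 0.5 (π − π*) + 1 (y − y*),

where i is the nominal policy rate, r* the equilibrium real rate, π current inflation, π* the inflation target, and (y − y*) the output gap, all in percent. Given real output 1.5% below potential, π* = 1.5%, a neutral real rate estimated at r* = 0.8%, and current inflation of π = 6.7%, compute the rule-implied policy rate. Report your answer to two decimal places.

Output 1.5% below potential → (y − y*) = -1.5.
i = 0.8 + 6.7 + 0.5 × (6.7 − 1.5) + 1 × (-1.5)
   = 0.8 + 6.7 + 2.6 − 1.5 = 8.60

8.60%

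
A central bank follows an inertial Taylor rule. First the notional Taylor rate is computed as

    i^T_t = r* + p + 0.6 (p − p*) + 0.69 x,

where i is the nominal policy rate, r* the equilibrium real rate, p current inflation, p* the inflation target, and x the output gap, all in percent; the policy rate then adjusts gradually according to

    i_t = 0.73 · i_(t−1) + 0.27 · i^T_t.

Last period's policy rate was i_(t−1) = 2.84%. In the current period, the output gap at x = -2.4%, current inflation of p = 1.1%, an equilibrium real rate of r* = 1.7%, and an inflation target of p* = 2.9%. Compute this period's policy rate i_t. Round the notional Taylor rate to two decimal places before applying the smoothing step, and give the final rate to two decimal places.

i^T_t = 1.7 + 1.1 + 0.6 × (1.1 − 2.9) + 0.69 × (-2.4)
   = 1.7 + 1.1 − 1.08 − 1.656 = 0.06
i_t = 0.73 × 2.84 + 0.27 × 0.06 = 2.0732 + 0.0162 = 2.09

2.09%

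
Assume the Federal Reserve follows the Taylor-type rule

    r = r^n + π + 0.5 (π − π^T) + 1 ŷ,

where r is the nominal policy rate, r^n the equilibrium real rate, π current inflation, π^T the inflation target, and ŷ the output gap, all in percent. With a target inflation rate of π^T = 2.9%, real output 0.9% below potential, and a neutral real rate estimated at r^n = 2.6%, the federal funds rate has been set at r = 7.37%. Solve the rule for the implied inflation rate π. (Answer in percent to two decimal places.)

Output 0.9% below potential → ŷ = -0.9.
Collecting π: r = r^n + (1 + 0.5) π − 0.5 π^T + 1 ŷ
1.5 π = 7.37 − 2.6 + 0.5 × 2.9 − 1 × (-0.9) = 7.12
π = 7.12 / 1.5 = 4.75

4.75%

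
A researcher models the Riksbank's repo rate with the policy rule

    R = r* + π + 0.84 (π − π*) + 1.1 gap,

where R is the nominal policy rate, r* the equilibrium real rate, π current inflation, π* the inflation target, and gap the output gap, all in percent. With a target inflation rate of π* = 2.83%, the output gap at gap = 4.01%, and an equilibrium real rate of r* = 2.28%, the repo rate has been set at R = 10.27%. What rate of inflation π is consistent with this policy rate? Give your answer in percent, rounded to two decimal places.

3.24%

Collecting π: R = r* + (1 + 0.84) π − 0.84 π* + 1.1 gap
1.84 π = 10.27 − 2.28 + 0.84 × 2.83 − 1.1 × 4.01 = 5.9562
π = 5.9562 / 1.84 = 3.24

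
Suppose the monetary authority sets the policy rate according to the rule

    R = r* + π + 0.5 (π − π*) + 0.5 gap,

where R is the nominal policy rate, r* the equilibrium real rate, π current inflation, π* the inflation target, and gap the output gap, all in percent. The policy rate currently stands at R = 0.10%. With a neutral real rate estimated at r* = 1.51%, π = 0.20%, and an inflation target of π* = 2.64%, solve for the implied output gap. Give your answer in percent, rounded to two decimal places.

0.5 gap = 0.10 − 1.51 − 0.20 − 0.5 × (0.20 − 2.64) = -0.39
gap = -0.39 / 0.5 = -0.78

-0.78%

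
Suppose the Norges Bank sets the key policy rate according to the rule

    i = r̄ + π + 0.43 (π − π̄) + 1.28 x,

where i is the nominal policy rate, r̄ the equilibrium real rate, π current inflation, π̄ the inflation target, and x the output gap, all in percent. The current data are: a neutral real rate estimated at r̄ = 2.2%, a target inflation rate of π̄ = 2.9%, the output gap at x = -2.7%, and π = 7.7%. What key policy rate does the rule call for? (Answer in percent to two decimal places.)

8.51%

i = 2.2 + 7.7 + 0.43 × (7.7 − 2.9) + 1.28 × (-2.7)
   = 2.2 + 7.7 + 2.064 − 3.456 = 8.51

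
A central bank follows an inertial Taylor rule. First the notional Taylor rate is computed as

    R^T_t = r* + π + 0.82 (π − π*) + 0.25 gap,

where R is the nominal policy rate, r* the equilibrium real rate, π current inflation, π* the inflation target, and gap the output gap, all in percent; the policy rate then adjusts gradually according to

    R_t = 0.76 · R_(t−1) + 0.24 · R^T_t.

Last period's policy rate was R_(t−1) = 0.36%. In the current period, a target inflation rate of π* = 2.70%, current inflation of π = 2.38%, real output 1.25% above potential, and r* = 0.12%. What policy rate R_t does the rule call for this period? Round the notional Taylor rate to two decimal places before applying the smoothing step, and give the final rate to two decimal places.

0.89%

Output 1.25% above potential → gap = 1.25.
R^T_t = 0.12 + 2.38 + 0.82 × (2.38 − 2.70) + 0.25 × 1.25
   = 0.12 + 2.38 − 0.2624 + 0.3125 = 2.55
R_t = 0.76 × 0.36 + 0.24 × 2.55 = 0.2736 + 0.612 = 0.89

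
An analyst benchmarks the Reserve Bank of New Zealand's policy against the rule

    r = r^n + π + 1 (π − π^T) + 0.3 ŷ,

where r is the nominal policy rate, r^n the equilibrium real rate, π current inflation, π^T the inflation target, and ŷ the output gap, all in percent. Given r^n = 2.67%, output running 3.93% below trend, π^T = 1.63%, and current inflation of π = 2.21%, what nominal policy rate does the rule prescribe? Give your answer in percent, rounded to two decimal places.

4.28%

Output 3.93% below potential → ŷ = -3.93.
r = 2.67 + 2.21 + 1 × (2.21 − 1.63) + 0.3 × (-3.93)
   = 2.67 + 2.21 + 0.58 − 1.179 = 4.28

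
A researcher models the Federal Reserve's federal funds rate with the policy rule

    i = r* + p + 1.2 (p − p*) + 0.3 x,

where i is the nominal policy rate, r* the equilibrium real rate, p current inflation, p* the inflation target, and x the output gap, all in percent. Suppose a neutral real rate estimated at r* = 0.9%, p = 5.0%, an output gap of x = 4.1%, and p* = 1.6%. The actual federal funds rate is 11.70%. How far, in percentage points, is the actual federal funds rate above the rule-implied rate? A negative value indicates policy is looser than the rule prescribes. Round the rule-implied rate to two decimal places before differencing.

0.49 pp

i = 0.9 + 5.0 + 1.2 × (5.0 − 1.6) + 0.3 × 4.1
   = 0.9 + 5 + 4.08 + 1.23 = 11.21
Deviation = 11.70 − 11.21 = 0.49 pp.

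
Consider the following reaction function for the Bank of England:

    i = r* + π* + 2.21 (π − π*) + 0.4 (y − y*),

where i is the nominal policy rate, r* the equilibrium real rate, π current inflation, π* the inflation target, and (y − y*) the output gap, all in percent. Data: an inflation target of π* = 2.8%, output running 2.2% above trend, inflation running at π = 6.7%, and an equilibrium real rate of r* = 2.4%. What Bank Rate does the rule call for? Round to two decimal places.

14.70%

Output 2.2% above potential → (y − y*) = 2.2.
i = 2.4 + 2.8 + 2.21 × (6.7 − 2.8) + 0.4 × 2.2
   = 2.4 + 2.8 + 8.619 + 0.88 = 14.70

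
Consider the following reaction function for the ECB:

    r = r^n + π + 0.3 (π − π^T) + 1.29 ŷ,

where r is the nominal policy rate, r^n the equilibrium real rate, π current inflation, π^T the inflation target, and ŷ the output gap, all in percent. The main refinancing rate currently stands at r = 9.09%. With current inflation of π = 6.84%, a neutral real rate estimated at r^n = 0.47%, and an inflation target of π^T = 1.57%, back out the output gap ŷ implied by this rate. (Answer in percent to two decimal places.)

0.15%

1.29 ŷ = 9.09 − 0.47 − 6.84 − 0.3 × (6.84 − 1.57) = 0.199
ŷ = 0.199 / 1.29 = 0.15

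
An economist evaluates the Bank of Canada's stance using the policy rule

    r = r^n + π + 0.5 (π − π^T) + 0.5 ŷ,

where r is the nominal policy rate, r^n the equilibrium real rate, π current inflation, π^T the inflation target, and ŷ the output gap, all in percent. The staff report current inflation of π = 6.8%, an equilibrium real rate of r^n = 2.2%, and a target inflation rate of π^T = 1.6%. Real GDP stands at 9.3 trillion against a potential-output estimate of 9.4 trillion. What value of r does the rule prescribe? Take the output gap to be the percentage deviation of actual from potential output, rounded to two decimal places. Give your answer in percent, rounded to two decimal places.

Output gap = 100 × (9.3 − 9.4) / 9.4 = -1.06%.
r = 2.20 + 6.80 + 0.5 × (6.80 − 1.60) + 0.5 × (-1.06)
   = 2.20 + 6.8 + 2.6 − 0.53 = 11.07

11.07%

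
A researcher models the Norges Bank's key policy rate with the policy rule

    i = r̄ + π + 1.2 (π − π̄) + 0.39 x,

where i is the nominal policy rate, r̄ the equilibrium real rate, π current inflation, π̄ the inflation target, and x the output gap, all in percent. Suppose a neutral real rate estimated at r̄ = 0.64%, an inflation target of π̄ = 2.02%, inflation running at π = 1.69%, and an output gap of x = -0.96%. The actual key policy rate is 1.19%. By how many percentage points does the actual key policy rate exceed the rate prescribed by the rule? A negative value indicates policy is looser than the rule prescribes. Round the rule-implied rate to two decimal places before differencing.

i = 0.64 + 1.69 + 1.2 × (1.69 − 2.02) + 0.39 × (-0.96)
   = 0.64 + 1.69 − 0.396 − 0.3744 = 1.56
Deviation = 1.19 − 1.56 = -0.37 pp.

-0.37 pp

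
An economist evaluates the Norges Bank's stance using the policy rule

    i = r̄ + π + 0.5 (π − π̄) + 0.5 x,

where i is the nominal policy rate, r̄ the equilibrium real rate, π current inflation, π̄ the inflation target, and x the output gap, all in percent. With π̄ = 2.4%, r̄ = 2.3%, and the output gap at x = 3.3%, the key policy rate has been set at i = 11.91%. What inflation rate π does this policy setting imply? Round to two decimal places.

6.11%

Collecting π: i = r̄ + (1 + 0.5) π − 0.5 π̄ + 0.5 x
1.5 π = 11.91 − 2.3 + 0.5 × 2.4 − 0.5 × 3.3 = 9.16
π = 9.16 / 1.5 = 6.11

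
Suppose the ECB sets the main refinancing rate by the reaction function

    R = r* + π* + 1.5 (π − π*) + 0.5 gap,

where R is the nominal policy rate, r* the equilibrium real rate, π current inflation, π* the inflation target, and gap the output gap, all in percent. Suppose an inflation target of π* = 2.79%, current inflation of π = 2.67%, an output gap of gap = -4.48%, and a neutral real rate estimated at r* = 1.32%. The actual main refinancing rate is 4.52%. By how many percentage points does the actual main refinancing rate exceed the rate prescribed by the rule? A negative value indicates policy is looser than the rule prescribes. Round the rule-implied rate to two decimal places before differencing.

2.83 pp

R = 1.32 + 2.79 + 1.5 × (2.67 − 2.79) + 0.5 × (-4.48)
   = 1.32 + 2.79 − 0.18 − 2.24 = 1.69
Deviation = 4.52 − 1.69 = 2.83 pp.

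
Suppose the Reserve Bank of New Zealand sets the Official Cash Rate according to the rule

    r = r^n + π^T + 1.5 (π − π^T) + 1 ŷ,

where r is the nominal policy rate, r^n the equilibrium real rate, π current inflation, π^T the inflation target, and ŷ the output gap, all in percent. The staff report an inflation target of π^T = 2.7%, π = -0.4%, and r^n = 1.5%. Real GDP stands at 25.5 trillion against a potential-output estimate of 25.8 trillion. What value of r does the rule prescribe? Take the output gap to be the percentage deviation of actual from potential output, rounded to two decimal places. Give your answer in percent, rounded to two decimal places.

Output gap = 100 × (25.5 − 25.8) / 25.8 = -1.16%.
r = 1.50 + 2.70 + 1.5 × (-0.40 − 2.70) + 1 × (-1.16)
   = 1.50 + 2.7 − 4.65 − 1.16 = -1.61

-1.61%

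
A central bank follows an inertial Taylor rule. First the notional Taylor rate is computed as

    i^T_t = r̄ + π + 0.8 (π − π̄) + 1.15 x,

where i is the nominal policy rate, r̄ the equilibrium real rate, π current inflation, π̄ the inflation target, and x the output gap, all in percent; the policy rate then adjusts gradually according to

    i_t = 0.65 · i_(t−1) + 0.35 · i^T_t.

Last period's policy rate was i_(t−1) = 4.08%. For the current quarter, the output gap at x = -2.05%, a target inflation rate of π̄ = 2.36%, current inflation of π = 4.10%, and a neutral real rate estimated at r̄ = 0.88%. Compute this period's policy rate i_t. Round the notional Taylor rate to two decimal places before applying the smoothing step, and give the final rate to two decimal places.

4.06%

i^T_t = 0.88 + 4.10 + 0.8 × (4.10 − 2.36) + 1.15 × (-2.05)
   = 0.88 + 4.1 + 1.392 − 2.3575 = 4.01
i_t = 0.65 × 4.08 + 0.35 × 4.01 = 2.652 + 1.4035 = 4.06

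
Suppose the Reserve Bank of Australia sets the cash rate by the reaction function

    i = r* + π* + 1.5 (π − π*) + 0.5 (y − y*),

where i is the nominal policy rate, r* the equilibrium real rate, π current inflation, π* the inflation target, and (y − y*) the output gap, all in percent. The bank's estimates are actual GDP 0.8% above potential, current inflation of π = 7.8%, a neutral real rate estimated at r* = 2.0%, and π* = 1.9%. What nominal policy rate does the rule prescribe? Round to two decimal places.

13.15%

Output 0.8% above potential → (y − y*) = 0.8.
i = 2.0 + 1.9 + 1.5 × (7.8 − 1.9) + 0.5 × 0.8
   = 2.0 + 1.9 + 8.85 + 0.4 = 13.15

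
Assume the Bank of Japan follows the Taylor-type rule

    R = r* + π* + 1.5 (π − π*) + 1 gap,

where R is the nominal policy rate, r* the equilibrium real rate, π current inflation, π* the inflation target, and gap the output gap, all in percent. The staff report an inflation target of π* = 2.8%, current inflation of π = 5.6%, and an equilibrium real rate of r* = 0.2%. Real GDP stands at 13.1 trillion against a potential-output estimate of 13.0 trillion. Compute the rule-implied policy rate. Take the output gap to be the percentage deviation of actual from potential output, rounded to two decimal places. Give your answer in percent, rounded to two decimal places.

Output gap = 100 × (13.1 − 13.0) / 13.0 = 0.77%.
R = 0.20 + 2.80 + 1.5 × (5.60 − 2.80) + 1 × 0.77
   = 0.20 + 2.8 + 4.2 + 0.77 = 7.97

7.97%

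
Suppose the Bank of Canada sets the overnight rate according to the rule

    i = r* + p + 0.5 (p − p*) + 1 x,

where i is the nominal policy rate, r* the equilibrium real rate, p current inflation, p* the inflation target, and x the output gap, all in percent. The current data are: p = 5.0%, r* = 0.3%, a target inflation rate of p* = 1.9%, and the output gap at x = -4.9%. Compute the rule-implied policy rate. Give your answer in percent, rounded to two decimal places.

1.95%

i = 0.3 + 5.0 + 0.5 × (5.0 − 1.9) + 1 × (-4.9)
   = 0.3 + 5 + 1.55 − 4.9 = 1.95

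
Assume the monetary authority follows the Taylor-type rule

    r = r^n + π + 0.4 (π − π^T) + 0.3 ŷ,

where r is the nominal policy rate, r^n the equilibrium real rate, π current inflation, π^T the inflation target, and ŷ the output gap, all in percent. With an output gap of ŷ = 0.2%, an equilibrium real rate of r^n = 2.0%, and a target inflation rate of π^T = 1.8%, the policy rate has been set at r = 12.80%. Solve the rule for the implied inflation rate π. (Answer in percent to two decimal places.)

8.19%

Collecting π: r = r^n + (1 + 0.4) π − 0.4 π^T + 0.3 ŷ
1.4 π = 12.80 − 2.0 + 0.4 × 1.8 − 0.3 × 0.2 = 11.46
π = 11.46 / 1.4 = 8.19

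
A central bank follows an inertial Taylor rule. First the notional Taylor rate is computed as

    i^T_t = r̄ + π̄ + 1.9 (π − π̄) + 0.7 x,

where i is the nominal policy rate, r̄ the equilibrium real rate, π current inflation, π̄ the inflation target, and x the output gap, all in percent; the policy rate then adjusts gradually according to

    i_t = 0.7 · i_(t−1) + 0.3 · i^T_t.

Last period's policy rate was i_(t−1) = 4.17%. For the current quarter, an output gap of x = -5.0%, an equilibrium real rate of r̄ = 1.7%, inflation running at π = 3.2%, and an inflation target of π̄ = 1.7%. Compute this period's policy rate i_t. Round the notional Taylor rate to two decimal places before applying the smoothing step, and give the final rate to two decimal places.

i^T_t = 1.7 + 1.7 + 1.9 × (3.2 − 1.7) + 0.7 × (-5.0)
   = 1.7 + 1.7 + 2.85 − 3.5 = 2.75
i_t = 0.7 × 4.17 + 0.3 × 2.75 = 2.919 + 0.825 = 3.74

3.74%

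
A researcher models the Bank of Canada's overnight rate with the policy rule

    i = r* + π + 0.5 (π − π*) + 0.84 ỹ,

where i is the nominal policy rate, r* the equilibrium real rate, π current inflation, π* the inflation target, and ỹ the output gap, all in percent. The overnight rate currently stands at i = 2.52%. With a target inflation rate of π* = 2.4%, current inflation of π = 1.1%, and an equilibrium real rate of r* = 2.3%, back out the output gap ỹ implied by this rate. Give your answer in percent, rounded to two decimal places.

0.84 ỹ = 2.52 − 2.3 − 1.1 − 0.5 × (1.1 − 2.4) = -0.23
ỹ = -0.23 / 0.84 = -0.27

-0.27%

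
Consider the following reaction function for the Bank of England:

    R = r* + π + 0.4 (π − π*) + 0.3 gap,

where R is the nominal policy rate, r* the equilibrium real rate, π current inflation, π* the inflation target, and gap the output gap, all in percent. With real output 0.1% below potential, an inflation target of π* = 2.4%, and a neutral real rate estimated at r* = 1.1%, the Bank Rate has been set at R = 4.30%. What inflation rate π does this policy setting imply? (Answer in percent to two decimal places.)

Output 0.1% below potential → gap = -0.1.
Collecting π: R = r* + (1 + 0.4) π − 0.4 π* + 0.3 gap
1.4 π = 4.30 − 1.1 + 0.4 × 2.4 − 0.3 × (-0.1) = 4.19
π = 4.19 / 1.4 = 2.99

2.99%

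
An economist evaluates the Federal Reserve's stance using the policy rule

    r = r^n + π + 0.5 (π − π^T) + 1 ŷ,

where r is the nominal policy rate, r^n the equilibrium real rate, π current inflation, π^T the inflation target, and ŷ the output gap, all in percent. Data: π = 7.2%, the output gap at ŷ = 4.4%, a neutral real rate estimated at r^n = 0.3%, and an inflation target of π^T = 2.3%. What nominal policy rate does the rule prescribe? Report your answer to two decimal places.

r = 0.3 + 7.2 + 0.5 × (7.2 − 2.3) + 1 × 4.4
   = 0.3 + 7.2 + 2.45 + 4.4 = 14.35

14.35%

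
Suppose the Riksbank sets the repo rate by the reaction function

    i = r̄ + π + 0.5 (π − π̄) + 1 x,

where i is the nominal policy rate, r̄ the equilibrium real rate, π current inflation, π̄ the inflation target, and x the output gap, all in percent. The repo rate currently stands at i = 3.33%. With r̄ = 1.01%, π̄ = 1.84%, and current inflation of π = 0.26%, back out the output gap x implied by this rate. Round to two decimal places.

2.85%

1 x = 3.33 − 1.01 − 0.26 − 0.5 × (0.26 − 1.84) = 2.85
x = 2.85 / 1 = 2.85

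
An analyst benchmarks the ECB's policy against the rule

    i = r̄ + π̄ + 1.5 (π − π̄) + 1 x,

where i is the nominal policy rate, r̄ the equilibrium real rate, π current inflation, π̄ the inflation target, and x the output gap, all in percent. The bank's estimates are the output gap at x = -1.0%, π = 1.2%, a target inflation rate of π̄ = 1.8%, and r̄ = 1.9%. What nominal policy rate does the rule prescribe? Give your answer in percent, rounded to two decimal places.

1.80%

i = 1.9 + 1.8 + 1.5 × (1.2 − 1.8) + 1 × (-1.0)
   = 1.9 + 1.8 − 0.9 − 1 = 1.80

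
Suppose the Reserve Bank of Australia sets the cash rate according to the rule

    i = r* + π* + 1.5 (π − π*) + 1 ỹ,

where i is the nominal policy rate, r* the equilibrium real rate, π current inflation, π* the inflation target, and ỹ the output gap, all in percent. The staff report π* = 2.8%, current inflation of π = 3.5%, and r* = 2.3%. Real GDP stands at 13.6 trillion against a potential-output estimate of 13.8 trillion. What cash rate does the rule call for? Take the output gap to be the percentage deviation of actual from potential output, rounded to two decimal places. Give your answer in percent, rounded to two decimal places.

Output gap = 100 × (13.6 − 13.8) / 13.8 = -1.45%.
i = 2.30 + 2.80 + 1.5 × (3.50 − 2.80) + 1 × (-1.45)
   = 2.30 + 2.8 + 1.05 − 1.45 = 4.70

4.70%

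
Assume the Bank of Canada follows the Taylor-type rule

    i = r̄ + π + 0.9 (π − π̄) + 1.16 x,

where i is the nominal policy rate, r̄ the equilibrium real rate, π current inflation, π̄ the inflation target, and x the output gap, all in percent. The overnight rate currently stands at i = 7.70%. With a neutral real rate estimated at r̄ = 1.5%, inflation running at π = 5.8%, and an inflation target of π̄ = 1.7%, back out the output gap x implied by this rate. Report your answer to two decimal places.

-2.84%

1.16 x = 7.70 − 1.5 − 5.8 − 0.9 × (5.8 − 1.7) = -3.29
x = -3.29 / 1.16 = -2.84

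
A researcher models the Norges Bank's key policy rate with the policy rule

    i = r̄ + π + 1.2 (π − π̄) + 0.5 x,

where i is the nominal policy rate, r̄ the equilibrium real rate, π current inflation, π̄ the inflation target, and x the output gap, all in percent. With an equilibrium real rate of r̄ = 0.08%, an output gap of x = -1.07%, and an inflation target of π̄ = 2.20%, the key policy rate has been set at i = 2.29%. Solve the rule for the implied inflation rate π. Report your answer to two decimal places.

Collecting π: i = r̄ + (1 + 1.2) π − 1.2 π̄ + 0.5 x
2.2 π = 2.29 − 0.08 + 1.2 × 2.20 − 0.5 × (-1.07) = 5.385
π = 5.385 / 2.2 = 2.45

2.45%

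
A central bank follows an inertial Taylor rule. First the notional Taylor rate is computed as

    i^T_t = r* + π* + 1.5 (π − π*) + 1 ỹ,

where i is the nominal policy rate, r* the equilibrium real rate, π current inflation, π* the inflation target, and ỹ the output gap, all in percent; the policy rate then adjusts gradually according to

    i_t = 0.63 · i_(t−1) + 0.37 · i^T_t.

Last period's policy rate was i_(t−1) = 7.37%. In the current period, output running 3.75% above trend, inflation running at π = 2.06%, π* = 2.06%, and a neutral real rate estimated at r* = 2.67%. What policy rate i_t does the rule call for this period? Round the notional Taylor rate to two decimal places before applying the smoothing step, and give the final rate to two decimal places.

7.78%

Output 3.75% above potential → ỹ = 3.75.
i^T_t = 2.67 + 2.06 + 1.5 × (2.06 − 2.06) + 1 × 3.75
   = 2.67 + 2.06 + 0 + 3.75 = 8.48
i_t = 0.63 × 7.37 + 0.37 × 8.48 = 4.6431 + 3.1376 = 7.78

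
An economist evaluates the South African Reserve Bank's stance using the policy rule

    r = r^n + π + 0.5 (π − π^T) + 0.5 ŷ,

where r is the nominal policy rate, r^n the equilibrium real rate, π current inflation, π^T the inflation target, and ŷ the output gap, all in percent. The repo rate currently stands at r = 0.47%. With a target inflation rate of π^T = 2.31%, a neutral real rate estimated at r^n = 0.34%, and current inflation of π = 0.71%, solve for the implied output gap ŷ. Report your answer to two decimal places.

0.44%

0.5 ŷ = 0.47 − 0.34 − 0.71 − 0.5 × (0.71 − 2.31) = 0.22
ŷ = 0.22 / 0.5 = 0.44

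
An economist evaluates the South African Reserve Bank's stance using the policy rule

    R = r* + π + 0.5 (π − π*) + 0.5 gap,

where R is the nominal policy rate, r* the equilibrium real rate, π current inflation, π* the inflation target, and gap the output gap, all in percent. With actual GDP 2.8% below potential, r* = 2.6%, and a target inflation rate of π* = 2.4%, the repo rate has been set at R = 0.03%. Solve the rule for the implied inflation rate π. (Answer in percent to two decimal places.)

0.02%

Output 2.8% below potential → gap = -2.8.
Collecting π: R = r* + (1 + 0.5) π − 0.5 π* + 0.5 gap
1.5 π = 0.03 − 2.6 + 0.5 × 2.4 − 0.5 × (-2.8) = 0.03
π = 0.03 / 1.5 = 0.02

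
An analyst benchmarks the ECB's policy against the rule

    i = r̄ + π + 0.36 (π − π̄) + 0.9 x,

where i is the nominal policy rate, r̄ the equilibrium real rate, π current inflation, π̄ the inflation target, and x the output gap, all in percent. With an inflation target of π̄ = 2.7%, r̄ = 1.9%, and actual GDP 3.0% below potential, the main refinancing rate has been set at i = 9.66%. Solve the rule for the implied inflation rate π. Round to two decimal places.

Output 3.0% below potential → x = -3.0.
Collecting π: i = r̄ + (1 + 0.36) π − 0.36 π̄ + 0.9 x
1.36 π = 9.66 − 1.9 + 0.36 × 2.7 − 0.9 × (-3.0) = 11.432
π = 11.432 / 1.36 = 8.41

8.41%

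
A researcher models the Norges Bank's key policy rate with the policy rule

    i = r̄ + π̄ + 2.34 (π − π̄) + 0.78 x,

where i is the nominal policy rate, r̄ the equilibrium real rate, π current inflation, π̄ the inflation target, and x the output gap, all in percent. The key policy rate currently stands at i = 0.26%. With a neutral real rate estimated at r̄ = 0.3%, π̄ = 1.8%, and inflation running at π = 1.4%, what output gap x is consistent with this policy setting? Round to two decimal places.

0.78 x = 0.26 − 0.3 − 1.8 − 2.34 × (1.4 − 1.8) = -0.904
x = -0.904 / 0.78 = -1.16

-1.16%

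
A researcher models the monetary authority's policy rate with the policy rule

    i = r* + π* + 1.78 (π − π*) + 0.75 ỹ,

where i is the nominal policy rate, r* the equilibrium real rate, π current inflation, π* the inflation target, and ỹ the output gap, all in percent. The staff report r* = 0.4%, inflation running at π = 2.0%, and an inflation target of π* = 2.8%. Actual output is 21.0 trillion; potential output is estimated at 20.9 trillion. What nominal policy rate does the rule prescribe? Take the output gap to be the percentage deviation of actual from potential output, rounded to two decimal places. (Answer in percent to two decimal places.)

Output gap = 100 × (21.0 − 20.9) / 20.9 = 0.48%.
i = 0.40 + 2.80 + 1.78 × (2.00 − 2.80) + 0.75 × 0.48
   = 0.40 + 2.8 − 1.424 + 0.36 = 2.14

2.14%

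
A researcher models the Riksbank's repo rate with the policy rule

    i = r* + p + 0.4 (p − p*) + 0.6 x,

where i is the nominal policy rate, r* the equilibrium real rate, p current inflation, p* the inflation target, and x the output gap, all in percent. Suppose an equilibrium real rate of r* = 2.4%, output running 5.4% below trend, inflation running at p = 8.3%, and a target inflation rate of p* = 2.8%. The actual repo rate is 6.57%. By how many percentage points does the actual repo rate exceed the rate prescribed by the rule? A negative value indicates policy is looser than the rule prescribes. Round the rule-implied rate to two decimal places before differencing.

Output 5.4% below potential → x = -5.4.
i = 2.4 + 8.3 + 0.4 × (8.3 − 2.8) + 0.6 × (-5.4)
   = 2.4 + 8.3 + 2.2 − 3.24 = 9.66
Deviation = 6.57 − 9.66 = -3.09 pp.

-3.09 pp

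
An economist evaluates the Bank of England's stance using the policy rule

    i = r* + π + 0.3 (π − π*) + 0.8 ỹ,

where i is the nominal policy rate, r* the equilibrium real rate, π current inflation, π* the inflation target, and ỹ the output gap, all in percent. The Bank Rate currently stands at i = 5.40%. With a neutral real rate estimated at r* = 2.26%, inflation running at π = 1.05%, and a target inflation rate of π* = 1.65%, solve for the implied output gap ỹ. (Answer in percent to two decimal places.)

0.8 ỹ = 5.40 − 2.26 − 1.05 − 0.3 × (1.05 − 1.65) = 2.27
ỹ = 2.27 / 0.8 = 2.84

2.84%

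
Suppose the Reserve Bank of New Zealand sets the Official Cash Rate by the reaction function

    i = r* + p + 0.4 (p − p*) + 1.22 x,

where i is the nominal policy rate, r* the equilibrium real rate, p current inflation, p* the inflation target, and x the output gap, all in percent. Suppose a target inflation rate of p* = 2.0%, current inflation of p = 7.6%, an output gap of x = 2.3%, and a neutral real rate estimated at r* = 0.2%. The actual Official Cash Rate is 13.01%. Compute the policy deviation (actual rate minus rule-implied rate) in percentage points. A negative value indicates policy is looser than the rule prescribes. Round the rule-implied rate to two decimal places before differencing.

0.16 pp

i = 0.2 + 7.6 + 0.4 × (7.6 − 2.0) + 1.22 × 2.3
   = 0.2 + 7.6 + 2.24 + 2.806 = 12.85
Deviation = 13.01 − 12.85 = 0.16 pp.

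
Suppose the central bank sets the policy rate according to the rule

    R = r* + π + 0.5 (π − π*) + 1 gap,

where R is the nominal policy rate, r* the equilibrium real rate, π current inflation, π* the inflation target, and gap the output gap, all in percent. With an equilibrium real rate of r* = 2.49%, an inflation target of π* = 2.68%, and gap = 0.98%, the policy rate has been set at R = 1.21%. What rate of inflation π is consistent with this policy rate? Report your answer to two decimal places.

Collecting π: R = r* + (1 + 0.5) π − 0.5 π* + 1 gap
1.5 π = 1.21 − 2.49 + 0.5 × 2.68 − 1 × 0.98 = -0.92
π = -0.92 / 1.5 = -0.61

-0.61%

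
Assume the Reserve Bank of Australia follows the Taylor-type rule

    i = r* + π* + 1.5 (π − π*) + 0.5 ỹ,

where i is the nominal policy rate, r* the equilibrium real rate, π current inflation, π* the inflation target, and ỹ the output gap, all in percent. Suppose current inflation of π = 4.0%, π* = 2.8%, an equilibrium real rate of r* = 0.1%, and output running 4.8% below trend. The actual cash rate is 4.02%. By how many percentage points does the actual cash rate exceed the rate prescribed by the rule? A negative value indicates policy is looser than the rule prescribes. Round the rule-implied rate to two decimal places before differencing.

Output 4.8% below potential → ỹ = -4.8.
i = 0.1 + 2.8 + 1.5 × (4.0 − 2.8) + 0.5 × (-4.8)
   = 0.1 + 2.8 + 1.8 − 2.4 = 2.30
Deviation = 4.02 − 2.30 = 1.72 pp.

1.72 pp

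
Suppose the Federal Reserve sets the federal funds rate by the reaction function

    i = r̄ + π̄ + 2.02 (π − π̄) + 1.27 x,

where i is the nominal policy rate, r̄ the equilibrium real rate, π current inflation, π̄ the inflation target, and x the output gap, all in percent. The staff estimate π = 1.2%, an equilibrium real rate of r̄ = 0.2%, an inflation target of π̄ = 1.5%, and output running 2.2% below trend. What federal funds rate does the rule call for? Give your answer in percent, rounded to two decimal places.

Output 2.2% below potential → x = -2.2.
i = 0.2 + 1.5 + 2.02 × (1.2 − 1.5) + 1.27 × (-2.2)
   = 0.2 + 1.5 − 0.606 − 2.794 = -1.70

-1.70%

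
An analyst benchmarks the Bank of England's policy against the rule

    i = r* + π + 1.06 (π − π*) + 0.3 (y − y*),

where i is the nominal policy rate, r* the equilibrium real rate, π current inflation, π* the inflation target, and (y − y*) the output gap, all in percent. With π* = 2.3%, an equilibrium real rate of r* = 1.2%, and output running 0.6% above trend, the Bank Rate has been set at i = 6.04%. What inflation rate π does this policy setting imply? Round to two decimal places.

3.45%

Output 0.6% above potential → (y − y*) = 0.6.
Collecting π: i = r* + (1 + 1.06) π − 1.06 π* + 0.3 (y − y*)
2.06 π = 6.04 − 1.2 + 1.06 × 2.3 − 0.3 × 0.6 = 7.098
π = 7.098 / 2.06 = 3.45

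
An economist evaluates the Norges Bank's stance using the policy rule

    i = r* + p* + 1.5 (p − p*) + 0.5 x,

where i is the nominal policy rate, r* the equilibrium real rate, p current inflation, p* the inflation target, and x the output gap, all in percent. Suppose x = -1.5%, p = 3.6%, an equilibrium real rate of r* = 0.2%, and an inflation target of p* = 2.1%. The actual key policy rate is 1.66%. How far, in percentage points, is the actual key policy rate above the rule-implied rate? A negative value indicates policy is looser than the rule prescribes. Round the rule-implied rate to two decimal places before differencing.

i = 0.2 + 2.1 + 1.5 × (3.6 − 2.1) + 0.5 × (-1.5)
   = 0.2 + 2.1 + 2.25 − 0.75 = 3.80
Deviation = 1.66 − 3.80 = -2.14 pp.

-2.14 pp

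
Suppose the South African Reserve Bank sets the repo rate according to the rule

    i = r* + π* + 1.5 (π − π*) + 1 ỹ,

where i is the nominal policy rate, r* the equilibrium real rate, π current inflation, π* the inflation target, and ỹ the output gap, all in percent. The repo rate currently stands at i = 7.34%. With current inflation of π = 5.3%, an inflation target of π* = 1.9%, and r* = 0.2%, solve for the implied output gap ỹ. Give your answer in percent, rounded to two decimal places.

0.14%

1 ỹ = 7.34 − 0.2 − 1.9 − 1.5 × (5.3 − 1.9) = 0.14
ỹ = 0.14 / 1 = 0.14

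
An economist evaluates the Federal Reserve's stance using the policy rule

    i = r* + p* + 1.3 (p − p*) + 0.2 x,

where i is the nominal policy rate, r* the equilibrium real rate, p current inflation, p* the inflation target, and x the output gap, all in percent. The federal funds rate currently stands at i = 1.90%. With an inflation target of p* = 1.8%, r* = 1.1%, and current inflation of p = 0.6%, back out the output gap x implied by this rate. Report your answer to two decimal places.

0.2 x = 1.90 − 1.1 − 1.8 − 1.3 × (0.6 − 1.8) = 0.56
x = 0.56 / 0.2 = 2.80

2.80%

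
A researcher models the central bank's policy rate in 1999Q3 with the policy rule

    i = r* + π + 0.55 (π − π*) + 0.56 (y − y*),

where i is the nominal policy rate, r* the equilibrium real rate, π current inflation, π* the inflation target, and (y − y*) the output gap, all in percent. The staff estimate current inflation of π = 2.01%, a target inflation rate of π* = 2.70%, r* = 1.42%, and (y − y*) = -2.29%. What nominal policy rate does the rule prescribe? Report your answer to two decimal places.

1.77%

i = 1.42 + 2.01 + 0.55 × (2.01 − 2.70) + 0.56 × (-2.29)
   = 1.42 + 2.01 − 0.3795 − 1.2824 = 1.77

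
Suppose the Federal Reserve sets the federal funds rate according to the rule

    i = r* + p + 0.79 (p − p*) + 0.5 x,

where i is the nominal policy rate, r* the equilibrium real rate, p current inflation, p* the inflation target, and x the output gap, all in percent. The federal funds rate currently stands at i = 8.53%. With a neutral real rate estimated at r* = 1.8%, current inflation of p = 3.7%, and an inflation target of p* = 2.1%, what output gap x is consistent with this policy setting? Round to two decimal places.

3.53%

0.5 x = 8.53 − 1.8 − 3.7 − 0.79 × (3.7 − 2.1) = 1.766
x = 1.766 / 0.5 = 3.53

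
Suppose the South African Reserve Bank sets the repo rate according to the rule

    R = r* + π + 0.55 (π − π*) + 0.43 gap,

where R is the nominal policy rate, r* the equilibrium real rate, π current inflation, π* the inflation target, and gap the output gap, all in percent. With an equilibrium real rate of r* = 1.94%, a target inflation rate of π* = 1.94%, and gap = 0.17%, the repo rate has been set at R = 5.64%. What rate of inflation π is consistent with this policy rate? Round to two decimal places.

3.03%

Collecting π: R = r* + (1 + 0.55) π − 0.55 π* + 0.43 gap
1.55 π = 5.64 − 1.94 + 0.55 × 1.94 − 0.43 × 0.17 = 4.6939
π = 4.6939 / 1.55 = 3.03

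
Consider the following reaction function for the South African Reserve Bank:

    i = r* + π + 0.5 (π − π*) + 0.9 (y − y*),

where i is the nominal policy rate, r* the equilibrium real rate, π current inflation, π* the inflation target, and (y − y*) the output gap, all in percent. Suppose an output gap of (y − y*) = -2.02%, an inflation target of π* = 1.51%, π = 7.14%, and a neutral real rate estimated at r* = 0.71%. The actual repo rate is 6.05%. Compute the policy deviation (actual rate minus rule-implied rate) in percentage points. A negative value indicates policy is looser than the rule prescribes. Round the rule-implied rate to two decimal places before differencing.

-2.80 pp

i = 0.71 + 7.14 + 0.5 × (7.14 − 1.51) + 0.9 × (-2.02)
   = 0.71 + 7.14 + 2.815 − 1.818 = 8.85
Deviation = 6.05 − 8.85 = -2.80 pp.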